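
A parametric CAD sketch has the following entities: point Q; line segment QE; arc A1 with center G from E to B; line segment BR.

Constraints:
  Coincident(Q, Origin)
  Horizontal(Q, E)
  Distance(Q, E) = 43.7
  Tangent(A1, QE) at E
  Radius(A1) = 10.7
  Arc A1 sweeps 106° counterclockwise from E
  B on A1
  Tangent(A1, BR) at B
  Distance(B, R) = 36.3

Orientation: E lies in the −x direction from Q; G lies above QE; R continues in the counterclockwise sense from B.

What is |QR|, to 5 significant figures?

65.129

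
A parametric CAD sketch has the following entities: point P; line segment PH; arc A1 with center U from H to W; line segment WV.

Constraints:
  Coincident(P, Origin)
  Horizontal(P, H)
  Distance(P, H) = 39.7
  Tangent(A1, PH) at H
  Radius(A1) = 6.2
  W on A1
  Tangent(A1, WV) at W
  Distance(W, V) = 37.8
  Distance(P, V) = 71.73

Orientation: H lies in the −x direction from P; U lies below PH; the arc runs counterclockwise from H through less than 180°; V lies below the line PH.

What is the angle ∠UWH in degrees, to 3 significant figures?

56.9°

P is at the origin; PH is horizontal with |PH| = 39.7 and H on the −x side, so H = (-39.7, 0.00). A1 meets PH tangentially, so UH is at right angles to PH, so U = H + (0, -6.2) = (-39.7, -6.20). Since UW ⟂ WV (tangency), |UV| = √(6.2² + 37.8²) = 38.3 regardless of where W sits on A1. So V lies on both circle(P, 71.73) and circle(U, 38.3); the below-PH intersection is V = (-60.7, -38.2). W is the foot of the tangent from V: W = (-45.4, -3.69).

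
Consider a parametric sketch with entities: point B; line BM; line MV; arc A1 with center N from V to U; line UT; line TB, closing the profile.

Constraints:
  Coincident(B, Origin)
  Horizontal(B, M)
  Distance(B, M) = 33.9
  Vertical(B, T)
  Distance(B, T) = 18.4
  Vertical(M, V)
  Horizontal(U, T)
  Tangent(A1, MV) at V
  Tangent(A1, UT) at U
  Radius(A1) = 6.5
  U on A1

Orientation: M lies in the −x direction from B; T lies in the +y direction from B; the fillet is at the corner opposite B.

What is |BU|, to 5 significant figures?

33.005

B is at the origin; BM is horizontal with |BM| = 33.9 and M on the −x side, so M = (-33.900, 0.0000). B and T share the same x with |BT| = 18.4 and T on the +y side, so T = (0.0000, 18.400). The virtual corner opposite B is at (-33.900, 18.400). A1 meets MV tangentially, so NV is at right angles to MV and the tangent condition forces NU to be normal to UT, with radius 6.5, so the center N sits 6.5 in from both sides at N = (-27.400, 11.900). That places the tangent points at V = (-33.900, 11.900) on MV and U = (-27.400, 18.400) on UT. Then |BU| = |U − B| = 33.005.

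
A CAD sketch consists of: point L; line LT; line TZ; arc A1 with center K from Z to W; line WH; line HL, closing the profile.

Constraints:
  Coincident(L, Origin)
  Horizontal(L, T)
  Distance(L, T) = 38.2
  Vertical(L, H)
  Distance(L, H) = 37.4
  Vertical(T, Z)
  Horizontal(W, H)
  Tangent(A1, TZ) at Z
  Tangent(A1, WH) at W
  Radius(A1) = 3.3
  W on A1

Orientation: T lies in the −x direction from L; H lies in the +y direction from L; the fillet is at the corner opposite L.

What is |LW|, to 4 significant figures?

51.15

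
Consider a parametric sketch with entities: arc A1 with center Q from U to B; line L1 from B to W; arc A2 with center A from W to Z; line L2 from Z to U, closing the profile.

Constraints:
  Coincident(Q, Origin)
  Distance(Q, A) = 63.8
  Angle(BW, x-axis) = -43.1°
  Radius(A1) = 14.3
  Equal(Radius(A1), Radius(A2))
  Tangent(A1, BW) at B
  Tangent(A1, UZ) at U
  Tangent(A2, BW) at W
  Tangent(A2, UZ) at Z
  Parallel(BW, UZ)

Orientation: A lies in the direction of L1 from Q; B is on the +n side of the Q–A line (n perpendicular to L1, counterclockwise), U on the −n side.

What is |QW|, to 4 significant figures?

65.38

The slot axis is L1's direction at -43.1°, so u = (cos -43.1°, sin -43.1°) = (0.7302, -0.6833) and n = (−sin -43.1°, cos -43.1°) = (0.6833, 0.7302). Q is at the origin and A lies 63.8 along u from Q, so A = 63.8·u = (46.58, -43.59). Tangency of A1 to both parallel lines with radius 14.3 puts B and U at Q ± 14.3·n: B = (9.771, 10.44), U = (-9.771, -10.44). Equal radii place W and Z the same way about A: W = A + 14.3·n = (56.36, -33.15), Z = A − 14.3·n = (36.81, -54.03). Then |QW| = |W − Q| = 65.38.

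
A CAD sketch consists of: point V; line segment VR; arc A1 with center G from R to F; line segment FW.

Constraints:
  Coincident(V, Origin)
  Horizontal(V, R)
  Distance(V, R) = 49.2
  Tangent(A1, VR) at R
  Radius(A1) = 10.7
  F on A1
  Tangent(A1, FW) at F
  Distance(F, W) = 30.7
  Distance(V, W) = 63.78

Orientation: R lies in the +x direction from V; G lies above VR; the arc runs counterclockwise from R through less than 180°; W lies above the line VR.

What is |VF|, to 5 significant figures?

60.892

V is at the origin; V and R share the same y with |VR| = 49.2 and R on the +x side, so R = (49.200, 0.0000). Tangency of A1 to VR means the radius GR is perpendicular to VR, so G = R + (0, 10.7) = (49.200, 10.700). Since GF ⟂ FW (tangency), |GW| = √(10.7² + 30.7²) = 32.511 regardless of where F sits on A1. So W lies on both circle(V, 63.78) and circle(G, 32.511); the above-VR intersection is W = (46.981, 43.135). F is the foot of the tangent from W: F = (59.040, 14.903).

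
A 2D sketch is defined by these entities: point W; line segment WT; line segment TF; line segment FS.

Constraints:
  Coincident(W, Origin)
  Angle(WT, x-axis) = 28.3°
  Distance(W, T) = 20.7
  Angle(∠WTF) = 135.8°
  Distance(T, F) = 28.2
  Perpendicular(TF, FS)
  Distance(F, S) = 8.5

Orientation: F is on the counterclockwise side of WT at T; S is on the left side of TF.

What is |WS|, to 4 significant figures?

43.45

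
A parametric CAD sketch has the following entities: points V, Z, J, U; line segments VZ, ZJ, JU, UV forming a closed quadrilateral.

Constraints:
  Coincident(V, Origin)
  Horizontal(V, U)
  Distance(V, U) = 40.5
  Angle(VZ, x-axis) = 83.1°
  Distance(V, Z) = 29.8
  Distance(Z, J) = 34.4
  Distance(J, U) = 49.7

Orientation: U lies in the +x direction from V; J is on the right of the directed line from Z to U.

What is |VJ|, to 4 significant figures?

9.447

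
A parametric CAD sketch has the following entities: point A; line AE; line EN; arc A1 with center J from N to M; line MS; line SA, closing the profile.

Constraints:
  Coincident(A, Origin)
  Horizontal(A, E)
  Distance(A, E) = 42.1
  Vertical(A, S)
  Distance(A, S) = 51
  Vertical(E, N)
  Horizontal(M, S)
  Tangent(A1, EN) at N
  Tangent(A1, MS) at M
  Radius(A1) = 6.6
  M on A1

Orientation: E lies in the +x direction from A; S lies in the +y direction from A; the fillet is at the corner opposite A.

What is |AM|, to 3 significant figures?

62.1

The virtual corner opposite A is at (42.1, 51.0). A1 meets EN tangentially, so JN is at right angles to EN and tangency of A1 to MS means the radius JM is perpendicular to MS, with radius 6.6, so the center J sits 6.6 in from both sides at J = (35.5, 44.4). That places the tangent points at N = (42.1, 44.4) on EN and M = (35.5, 51.0) on MS. Then |AM| = |M − A| = 62.1.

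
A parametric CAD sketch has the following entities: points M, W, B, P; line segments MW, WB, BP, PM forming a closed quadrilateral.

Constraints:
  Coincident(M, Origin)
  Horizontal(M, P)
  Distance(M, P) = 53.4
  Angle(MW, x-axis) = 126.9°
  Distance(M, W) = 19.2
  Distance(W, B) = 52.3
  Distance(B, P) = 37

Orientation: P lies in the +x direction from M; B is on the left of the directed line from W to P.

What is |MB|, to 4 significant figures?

50.27

M is at the origin; M and P share the same y with |MP| = 53.4 and P in +x, so P = (53.4, 0). MW runs at 126.9° with |MW| = 19.2, so W = (-11.53, 15.35). B is determined by |WB| = 52.3 and |BP| = 37.0 together: it lies at the intersection of circle(W, 52.3) and circle(P, 37.0). With |WP| = 66.72, the foot of the radical line on WP is 43.60 from W and the perpendicular offset is √(52.3² − 43.60²) = 28.89. Taking the left-of-WP solution: B = (37.55, 33.43).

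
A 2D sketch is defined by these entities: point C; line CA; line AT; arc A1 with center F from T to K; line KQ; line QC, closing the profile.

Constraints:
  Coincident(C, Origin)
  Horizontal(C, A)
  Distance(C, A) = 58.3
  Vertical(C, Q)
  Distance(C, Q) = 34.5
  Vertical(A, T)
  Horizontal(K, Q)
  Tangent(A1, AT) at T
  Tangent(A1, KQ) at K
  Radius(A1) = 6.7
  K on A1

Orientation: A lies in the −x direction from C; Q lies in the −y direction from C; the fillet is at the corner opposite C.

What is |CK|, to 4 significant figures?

62.07

C is at the origin; CA is horizontal with |CA| = 58.3 and A on the −x side, so A = (-58.30, 0.000). CQ is vertical with |CQ| = 34.5 and Q on the −y side, so Q = (0.000, -34.50). The virtual corner opposite C is at (-58.30, -34.50). A1 meets AT tangentially, so FT is at right angles to AT and since A1 is tangent to KQ there, FK ⟂ KQ, with radius 6.7, so the center F sits 6.7 in from both sides at F = (-51.60, -27.80). That places the tangent points at T = (-58.30, -27.80) on AT and K = (-51.60, -34.50) on KQ. Then |CK| = |K − C| = 62.07.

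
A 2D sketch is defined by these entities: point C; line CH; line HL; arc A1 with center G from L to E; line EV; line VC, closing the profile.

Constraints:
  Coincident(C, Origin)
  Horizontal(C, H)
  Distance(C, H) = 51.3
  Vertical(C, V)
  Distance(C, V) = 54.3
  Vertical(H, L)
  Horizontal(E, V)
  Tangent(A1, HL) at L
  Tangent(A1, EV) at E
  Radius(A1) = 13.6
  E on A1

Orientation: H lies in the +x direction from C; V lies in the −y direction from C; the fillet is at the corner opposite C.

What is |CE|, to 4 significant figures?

66.10

C is at the origin; CH is horizontal with |CH| = 51.3 and H on the +x side, so H = (51.30, 0.000). CV is vertical with |CV| = 54.3 and V on the −y side, so V = (0.000, -54.30). The virtual corner opposite C is at (51.30, -54.30). Tangency of A1 to HL means the radius GL is perpendicular to HL and tangency of A1 to EV means the radius GE is perpendicular to EV, with radius 13.6, so the center G sits 13.6 in from both sides at G = (37.70, -40.70). That places the tangent points at L = (51.30, -40.70) on HL and E = (37.70, -54.30) on EV. Then |CE| = |E − C| = 66.10.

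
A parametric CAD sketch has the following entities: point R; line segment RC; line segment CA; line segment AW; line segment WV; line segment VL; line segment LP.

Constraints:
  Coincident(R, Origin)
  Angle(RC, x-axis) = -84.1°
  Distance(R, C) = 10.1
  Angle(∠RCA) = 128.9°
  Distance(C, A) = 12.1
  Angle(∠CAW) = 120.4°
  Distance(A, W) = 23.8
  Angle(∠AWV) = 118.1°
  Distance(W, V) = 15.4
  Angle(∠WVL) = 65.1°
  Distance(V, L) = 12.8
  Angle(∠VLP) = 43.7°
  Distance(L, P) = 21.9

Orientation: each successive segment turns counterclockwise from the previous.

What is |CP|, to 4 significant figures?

41.19

∠WVL = 65.1° gives VL at -156.6° from the x-axis; with |VL| = 12.8, L = (21.12, 4.331). ∠VLP = 43.7° gives LP at -20.30° from the x-axis; with |LP| = 21.9, P = (41.66, -3.267). Then |CP| = |P − C| = 41.19.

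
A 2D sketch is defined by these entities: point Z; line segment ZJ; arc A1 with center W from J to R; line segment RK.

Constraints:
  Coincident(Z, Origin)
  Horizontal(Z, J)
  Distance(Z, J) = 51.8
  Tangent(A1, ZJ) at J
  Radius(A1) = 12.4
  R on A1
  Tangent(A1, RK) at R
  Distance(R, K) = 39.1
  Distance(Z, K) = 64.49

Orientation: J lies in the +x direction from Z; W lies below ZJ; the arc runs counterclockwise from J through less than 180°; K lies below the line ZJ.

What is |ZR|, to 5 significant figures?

41.267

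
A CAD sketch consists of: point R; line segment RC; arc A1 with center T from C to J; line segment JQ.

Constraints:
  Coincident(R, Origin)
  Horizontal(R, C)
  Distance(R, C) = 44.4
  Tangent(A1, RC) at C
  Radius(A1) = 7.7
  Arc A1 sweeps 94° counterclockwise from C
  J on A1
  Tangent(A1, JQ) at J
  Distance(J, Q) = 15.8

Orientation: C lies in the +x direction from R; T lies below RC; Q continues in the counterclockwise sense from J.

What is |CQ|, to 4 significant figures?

24.88

R is at the origin; RC is horizontal with |RC| = 44.4 and C on the +x side, so C = (44.40, 0.000). Tangency of A1 to RC means the radius TC is perpendicular to RC, so T = C + (0, -7.7) = (44.40, -7.700). On A1, C sits at bearing 90° from T; a 94° counterclockwise sweep puts J at bearing 184°, so J = T + 7.7·(cos 184°, sin 184°) = (36.72, -8.237). The tangent condition forces TJ to be normal to JQ, so JQ runs along (−sin 184°, cos 184°); with |JQ| = 15.8, Q = (37.82, -24.00). Then |CQ| = |Q − C| = 24.88.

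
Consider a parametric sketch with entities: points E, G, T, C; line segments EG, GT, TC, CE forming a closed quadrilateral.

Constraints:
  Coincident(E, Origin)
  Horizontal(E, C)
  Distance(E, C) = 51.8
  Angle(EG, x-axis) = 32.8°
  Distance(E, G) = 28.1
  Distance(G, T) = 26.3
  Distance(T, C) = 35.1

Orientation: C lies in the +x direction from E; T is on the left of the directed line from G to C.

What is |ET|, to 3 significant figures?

54.1

Checks: |GT| = 26.30 ✓; |TC| = 35.10 ✓.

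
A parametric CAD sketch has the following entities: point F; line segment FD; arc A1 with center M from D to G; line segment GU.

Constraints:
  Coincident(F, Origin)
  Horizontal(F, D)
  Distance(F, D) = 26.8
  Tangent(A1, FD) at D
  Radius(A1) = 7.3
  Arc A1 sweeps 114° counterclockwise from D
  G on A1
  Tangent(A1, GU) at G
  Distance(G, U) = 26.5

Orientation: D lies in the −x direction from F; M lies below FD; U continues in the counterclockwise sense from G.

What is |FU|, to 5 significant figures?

41.275

On A1, D sits at bearing 90° from M; a 114° counterclockwise sweep puts G at bearing 204°, so G = M + 7.3·(cos 204°, sin 204°) = (-33.469, -10.269). Since A1 is tangent to GU there, MG ⟂ GU, so GU runs along (−sin 204°, cos 204°); with |GU| = 26.5, U = (-22.690, -34.478). Then |FU| = |U − F| = 41.275.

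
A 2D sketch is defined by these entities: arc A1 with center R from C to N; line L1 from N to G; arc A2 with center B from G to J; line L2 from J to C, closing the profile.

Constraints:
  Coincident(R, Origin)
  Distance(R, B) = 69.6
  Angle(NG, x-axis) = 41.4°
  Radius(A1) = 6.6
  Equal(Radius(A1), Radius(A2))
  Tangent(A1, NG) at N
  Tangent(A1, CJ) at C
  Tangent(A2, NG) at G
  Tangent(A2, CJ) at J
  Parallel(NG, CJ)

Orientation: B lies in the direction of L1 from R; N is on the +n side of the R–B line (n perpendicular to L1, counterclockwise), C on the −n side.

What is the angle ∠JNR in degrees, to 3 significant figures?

79.3°

The slot axis is L1's direction at 41.4°, so u = (cos 41.4°, sin 41.4°) = (0.750, 0.661) and n = (−sin 41.4°, cos 41.4°) = (-0.661, 0.750). R is at the origin and B lies 69.6 along u from R, so B = 69.6·u = (52.2, 46.0). Tangency of A1 to both parallel lines with radius 6.6 puts N and C at R ± 6.6·n: N = (-4.36, 4.95), C = (4.36, -4.95). Equal radii place G and J the same way about B: G = B + 6.6·n = (47.8, 51.0), J = B − 6.6·n = (56.6, 41.1). Then cos ∠JNR = NJ·NR / (|NJ||NR|), giving 79.3°.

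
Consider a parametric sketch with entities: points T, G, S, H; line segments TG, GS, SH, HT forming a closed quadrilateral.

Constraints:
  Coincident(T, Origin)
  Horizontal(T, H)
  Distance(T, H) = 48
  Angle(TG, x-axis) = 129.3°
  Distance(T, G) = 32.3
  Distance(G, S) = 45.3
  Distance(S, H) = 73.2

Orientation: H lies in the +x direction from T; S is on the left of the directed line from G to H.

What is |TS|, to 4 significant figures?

61.25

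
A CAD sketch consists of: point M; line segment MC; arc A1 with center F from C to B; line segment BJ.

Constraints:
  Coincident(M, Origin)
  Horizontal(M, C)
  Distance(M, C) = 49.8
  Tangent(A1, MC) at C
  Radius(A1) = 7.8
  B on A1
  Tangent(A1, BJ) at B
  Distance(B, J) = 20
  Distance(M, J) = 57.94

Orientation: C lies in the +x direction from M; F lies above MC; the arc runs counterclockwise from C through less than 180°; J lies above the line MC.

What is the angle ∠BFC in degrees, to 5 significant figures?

110.76°

M is at the origin; MC is horizontal with |MC| = 49.8 and C on the +x side, so C = (49.800, 0.0000). Since A1 is tangent to MC there, FC ⟂ MC, so F = C + (0, 7.8) = (49.800, 7.8000). Since FB ⟂ BJ (tangency), |FJ| = √(7.8² + 20.0²) = 21.467 regardless of where B sits on A1. So J lies on both circle(M, 57.94) and circle(F, 21.467); the above-MC intersection is J = (50.005, 29.266). B is the foot of the tangent from J: B = (57.094, 10.564).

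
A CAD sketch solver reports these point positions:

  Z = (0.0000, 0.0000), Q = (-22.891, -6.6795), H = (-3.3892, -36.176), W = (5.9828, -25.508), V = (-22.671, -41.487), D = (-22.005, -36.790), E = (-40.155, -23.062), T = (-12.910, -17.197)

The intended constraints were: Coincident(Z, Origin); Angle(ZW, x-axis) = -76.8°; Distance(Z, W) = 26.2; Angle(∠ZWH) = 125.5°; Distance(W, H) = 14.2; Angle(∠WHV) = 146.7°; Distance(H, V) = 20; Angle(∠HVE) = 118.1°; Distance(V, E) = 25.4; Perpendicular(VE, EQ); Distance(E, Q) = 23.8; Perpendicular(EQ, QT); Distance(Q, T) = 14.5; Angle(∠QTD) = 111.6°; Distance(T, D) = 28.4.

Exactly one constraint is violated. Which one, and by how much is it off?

Distance(T, D) = 28.4 — off by 6.80.

Z = (0.00, 0.00) ✓; ZW at -76.80° ✓; |ZW| = 26.20 ✓; ∠ZWH = 125.5° ✓; |WH| = 14.20 ✓; ∠WHV = 146.7° ✓; |HV| = 20.00 ✓; ∠HVE = 118.1° ✓; |VE| = 25.40 ✓; ∠(VE, EQ) = 90.00° ✓; |EQ| = 23.80 ✓; ∠(EQ, QT) = 90.00° ✓; |QT| = 14.50 ✓; ∠QTD = 111.6° ✓; |TD| = 21.60 ✗.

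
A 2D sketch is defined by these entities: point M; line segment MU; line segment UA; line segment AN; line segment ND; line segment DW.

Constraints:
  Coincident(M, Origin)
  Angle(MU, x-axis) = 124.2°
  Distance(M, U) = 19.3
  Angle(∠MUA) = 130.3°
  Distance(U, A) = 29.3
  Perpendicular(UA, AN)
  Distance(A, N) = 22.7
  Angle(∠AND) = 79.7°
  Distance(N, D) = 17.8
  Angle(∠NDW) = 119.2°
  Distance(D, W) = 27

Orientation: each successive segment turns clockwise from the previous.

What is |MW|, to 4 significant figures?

25.91

∠AND = 79.7° gives ND at -115.8° from the x-axis; with |ND| = 17.8, D = (11.11, 22.11). ∠NDW = 119.2° gives DW at -176.6° from the x-axis; with |DW| = 27.0, W = (-15.84, 20.50). Then |MW| = |W − M| = 25.91.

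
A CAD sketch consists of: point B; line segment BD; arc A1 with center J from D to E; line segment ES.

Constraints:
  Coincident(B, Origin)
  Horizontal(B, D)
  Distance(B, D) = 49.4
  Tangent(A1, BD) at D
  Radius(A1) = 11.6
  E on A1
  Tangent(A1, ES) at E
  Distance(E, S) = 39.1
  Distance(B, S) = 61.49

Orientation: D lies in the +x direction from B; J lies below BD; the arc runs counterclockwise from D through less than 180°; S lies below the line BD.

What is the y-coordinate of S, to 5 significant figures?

-50.031

B is at the origin; BD is horizontal with |BD| = 49.4 and D on the +x side, so D = (49.400, 0.0000). A1 meets BD tangentially, so JD is at right angles to BD, so J = D + (0, -11.6) = (49.400, -11.600). Since JE ⟂ ES (tangency), |JS| = √(11.6² + 39.1²) = 40.784 regardless of where E sits on A1. So S lies on both circle(B, 61.49) and circle(J, 40.784); the below-BD intersection is S = (35.747, -50.031). E is the foot of the tangent from S: E = (37.816, -10.986).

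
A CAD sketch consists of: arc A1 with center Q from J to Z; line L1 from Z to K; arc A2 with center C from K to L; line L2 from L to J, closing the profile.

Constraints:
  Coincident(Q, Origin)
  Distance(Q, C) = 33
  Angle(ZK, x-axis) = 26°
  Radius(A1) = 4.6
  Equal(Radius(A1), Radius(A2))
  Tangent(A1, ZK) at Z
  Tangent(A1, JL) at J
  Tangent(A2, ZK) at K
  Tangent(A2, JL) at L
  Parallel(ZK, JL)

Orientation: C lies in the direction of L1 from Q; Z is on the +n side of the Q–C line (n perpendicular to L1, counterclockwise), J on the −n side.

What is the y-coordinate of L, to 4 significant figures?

10.33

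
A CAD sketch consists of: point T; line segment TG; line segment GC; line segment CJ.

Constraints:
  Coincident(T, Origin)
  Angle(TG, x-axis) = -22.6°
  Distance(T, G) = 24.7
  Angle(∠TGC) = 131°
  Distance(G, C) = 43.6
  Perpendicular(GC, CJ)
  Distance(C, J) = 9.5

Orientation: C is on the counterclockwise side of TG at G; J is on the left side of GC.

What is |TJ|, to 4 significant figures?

60.50

∠TGC = 131.0°, so GC runs at -22.6° + (180° − 131.0°) = 26.40° from the x-axis; with |GC| = 43.6, C = G + 43.6·(cos 26.40°, sin 26.40°) = (61.86, 9.894). GC is perpendicular to CJ; with |CJ| = 9.5 on the left of GC, J = C + 9.5·(-0.4446, 0.8957) = (57.63, 18.40). Then |TJ| = |J − T| = 60.50.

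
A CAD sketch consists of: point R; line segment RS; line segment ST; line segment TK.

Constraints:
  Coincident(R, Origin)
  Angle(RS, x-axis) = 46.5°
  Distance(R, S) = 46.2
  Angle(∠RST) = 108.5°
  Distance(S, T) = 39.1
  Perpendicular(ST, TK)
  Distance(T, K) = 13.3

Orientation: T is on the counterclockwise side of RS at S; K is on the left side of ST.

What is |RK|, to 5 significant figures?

61.815

R is at the origin; RS runs at 46.5° with length 46.2, so S = 46.2·(cos 46.5°, sin 46.5°) = (31.802, 33.512). ∠RST = 108.5°, so ST runs at 46.5° + (180° − 108.5°) = 118.00° from the x-axis; with |ST| = 39.1, T = S + 39.1·(cos 118.00°, sin 118.00°) = (13.446, 68.036). ST is perpendicular to TK; with |TK| = 13.3 on the left of ST, K = T + 13.3·(-0.88295, -0.46947) = (1.7024, 61.792). Then |RK| = |K − R| = 61.815.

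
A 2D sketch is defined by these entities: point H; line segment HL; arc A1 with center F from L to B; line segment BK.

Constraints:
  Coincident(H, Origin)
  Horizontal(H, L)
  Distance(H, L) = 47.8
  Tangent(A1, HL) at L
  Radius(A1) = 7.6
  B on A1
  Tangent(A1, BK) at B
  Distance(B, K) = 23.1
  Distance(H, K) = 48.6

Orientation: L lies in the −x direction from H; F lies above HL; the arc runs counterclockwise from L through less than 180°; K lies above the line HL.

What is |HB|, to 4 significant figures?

40.82

H is at the origin; H and L share the same y with |HL| = 47.8 and L on the −x side, so L = (-47.80, 0.000). A1 meets HL tangentially, so FL is at right angles to HL, so F = L + (0, 7.6) = (-47.80, 7.600). Since FB ⟂ BK (tangency), |FK| = √(7.6² + 23.1²) = 24.32 regardless of where B sits on A1. So K lies on both circle(H, 48.6) and circle(F, 24.32); the above-HL intersection is K = (-38.26, 29.97). B is the foot of the tangent from K: B = (-40.23, 6.953).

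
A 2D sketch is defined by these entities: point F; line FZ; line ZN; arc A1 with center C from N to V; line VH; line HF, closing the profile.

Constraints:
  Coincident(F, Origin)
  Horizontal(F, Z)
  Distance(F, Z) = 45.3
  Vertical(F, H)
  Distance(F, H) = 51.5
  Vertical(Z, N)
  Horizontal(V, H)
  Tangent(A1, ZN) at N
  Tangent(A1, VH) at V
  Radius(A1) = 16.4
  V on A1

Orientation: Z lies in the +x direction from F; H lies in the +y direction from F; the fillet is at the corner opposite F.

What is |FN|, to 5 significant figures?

57.307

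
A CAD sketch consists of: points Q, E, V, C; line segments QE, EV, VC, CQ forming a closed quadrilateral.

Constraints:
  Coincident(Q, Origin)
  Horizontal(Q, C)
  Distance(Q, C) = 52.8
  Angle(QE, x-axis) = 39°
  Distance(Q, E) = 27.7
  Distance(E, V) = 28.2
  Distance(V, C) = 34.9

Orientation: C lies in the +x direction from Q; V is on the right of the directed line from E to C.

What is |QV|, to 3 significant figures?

22.3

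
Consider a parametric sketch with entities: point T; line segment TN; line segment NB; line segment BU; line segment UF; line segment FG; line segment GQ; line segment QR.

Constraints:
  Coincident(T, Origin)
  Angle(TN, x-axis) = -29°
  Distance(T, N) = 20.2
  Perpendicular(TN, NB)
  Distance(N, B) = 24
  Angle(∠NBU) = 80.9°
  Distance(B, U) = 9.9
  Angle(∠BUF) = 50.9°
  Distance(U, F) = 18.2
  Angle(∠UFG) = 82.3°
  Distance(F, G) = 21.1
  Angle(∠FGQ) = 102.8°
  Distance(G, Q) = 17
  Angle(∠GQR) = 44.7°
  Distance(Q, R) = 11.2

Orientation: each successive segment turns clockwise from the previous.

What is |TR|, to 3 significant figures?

37.6

T is at the origin; TN runs at -29.0° with length 20.2, so N = (17.7, -9.79). TN is perpendicular to NB, so NB runs at -119°; with |NB| = 24.0, B = (6.03, -30.8). ∠NBU = 80.9° gives BU at 142° from the x-axis; with |BU| = 9.9, U = (-1.76, -24.7). ∠BUF = 50.9° gives UF at 12.8° from the x-axis; with |UF| = 18.2, F = (16.0, -20.6). ∠UFG = 82.3° gives FG at -84.9° from the x-axis; with |FG| = 21.1, G = (17.9, -41.7). ∠FGQ = 102.8° gives GQ at -162° from the x-axis; with |GQ| = 17.0, Q = (1.69, -46.9). ∠GQR = 44.7° gives QR at 62.6° from the x-axis; with |QR| = 11.2, R = (6.84, -36.9). Then |TR| = |R − T| = 37.6.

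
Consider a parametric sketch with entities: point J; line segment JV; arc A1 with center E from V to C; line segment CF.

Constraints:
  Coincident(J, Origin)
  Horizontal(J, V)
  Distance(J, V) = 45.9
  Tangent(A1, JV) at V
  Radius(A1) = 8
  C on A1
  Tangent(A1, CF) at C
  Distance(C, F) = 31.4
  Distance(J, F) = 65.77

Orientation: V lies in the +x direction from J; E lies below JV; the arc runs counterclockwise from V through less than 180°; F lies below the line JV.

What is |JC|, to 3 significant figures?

40.4

Checks: J = (0.00, 0.00) ✓; |EC| = 8.000 ✓; ∠(EC, CF) = 90.00° ✓; |CF| = 31.40 ✓; |JF| = 65.77 ✓.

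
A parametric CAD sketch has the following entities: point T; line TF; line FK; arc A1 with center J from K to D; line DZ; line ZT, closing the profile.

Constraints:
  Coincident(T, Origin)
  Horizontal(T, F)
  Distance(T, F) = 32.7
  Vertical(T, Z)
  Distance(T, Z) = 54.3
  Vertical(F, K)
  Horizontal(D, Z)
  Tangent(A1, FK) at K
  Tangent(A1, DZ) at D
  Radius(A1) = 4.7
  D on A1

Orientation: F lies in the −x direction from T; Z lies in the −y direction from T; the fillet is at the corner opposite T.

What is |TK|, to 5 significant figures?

59.409

T is at the origin; T and F share the same y with |TF| = 32.7 and F on the −x side, so F = (-32.700, 0.0000). TZ is vertical with |TZ| = 54.3 and Z on the −y side, so Z = (0.0000, -54.300). The virtual corner opposite T is at (-32.700, -54.300). A1 meets FK tangentially, so JK is at right angles to FK and since A1 is tangent to DZ there, JD ⟂ DZ, with radius 4.7, so the center J sits 4.7 in from both sides at J = (-28.000, -49.600). That places the tangent points at K = (-32.700, -49.600) on FK and D = (-28.000, -54.300) on DZ. Then |TK| = |K − T| = 59.409.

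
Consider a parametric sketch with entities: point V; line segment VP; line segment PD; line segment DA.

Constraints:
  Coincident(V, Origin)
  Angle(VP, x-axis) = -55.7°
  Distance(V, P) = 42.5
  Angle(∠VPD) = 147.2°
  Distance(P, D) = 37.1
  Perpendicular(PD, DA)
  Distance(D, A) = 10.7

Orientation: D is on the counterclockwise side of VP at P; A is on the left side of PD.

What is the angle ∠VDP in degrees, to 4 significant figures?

17.54°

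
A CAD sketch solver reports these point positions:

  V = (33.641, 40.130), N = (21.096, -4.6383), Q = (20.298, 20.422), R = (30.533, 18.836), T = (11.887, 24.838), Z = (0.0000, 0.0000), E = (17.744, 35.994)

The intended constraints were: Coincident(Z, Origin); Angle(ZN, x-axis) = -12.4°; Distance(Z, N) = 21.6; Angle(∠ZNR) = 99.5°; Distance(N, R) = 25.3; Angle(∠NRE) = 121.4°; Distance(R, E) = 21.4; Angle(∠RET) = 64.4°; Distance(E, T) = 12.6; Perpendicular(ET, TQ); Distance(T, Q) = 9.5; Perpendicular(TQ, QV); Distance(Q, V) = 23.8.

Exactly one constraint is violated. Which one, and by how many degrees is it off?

Perpendicular(TQ, QV) — off by 6.40°.

Z = (0.00, 0.00) ✓; ZN at -12.40° ✓; |ZN| = 21.60 ✓; ∠ZNR = 99.50° ✓; |NR| = 25.30 ✓; ∠NRE = 121.4° ✓; |RE| = 21.40 ✓; ∠RET = 64.40° ✓; |ET| = 12.60 ✓; ∠(ET, TQ) = 90.00° ✓; |TQ| = 9.500 ✓; ∠(TQ, QV) = 83.60° ✗; |QV| = 23.80 ✓.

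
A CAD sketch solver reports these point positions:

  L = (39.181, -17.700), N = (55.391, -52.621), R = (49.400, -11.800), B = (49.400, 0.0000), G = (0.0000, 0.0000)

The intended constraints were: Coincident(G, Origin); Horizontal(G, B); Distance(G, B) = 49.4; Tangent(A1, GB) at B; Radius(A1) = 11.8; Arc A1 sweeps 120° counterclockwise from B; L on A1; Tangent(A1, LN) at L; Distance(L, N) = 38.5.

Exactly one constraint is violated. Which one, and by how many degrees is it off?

Tangent(A1, LN) at L — off by 5.10°.

G = (0.00, 0.00) ✓; G.y = 0.00, B.y = 0.00 ✓; |GB| = 49.40 ✓; ∠(RB, BG) = 90.00° ✓; |RB| = 11.80 ✓; bearing(R→L) − bearing(R→B) = 120.0° ✓; |RL| = 11.80 ✓; ∠(RL, LN) = 95.10° ✗; |LN| = 38.50 ✓.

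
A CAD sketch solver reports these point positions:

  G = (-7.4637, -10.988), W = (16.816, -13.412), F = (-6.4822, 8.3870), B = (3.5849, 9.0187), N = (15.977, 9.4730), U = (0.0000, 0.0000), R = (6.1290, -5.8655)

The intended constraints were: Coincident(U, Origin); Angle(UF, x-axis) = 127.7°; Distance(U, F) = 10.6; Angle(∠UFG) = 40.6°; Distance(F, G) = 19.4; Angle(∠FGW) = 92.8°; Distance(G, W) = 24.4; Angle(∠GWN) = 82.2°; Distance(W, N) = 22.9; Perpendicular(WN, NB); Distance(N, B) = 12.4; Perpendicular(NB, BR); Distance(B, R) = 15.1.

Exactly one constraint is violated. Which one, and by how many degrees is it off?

Perpendicular(NB, BR) — off by 7.60°.

U = (0.00, 0.00) ✓; UF at 127.7° ✓; |UF| = 10.60 ✓; ∠UFG = 40.60° ✓; |FG| = 19.40 ✓; ∠FGW = 92.80° ✓; |GW| = 24.40 ✓; ∠GWN = 82.20° ✓; |WN| = 22.90 ✓; ∠(WN, NB) = 90.00° ✓; |NB| = 12.40 ✓; ∠(NB, BR) = 97.60° ✗; |BR| = 15.10 ✓.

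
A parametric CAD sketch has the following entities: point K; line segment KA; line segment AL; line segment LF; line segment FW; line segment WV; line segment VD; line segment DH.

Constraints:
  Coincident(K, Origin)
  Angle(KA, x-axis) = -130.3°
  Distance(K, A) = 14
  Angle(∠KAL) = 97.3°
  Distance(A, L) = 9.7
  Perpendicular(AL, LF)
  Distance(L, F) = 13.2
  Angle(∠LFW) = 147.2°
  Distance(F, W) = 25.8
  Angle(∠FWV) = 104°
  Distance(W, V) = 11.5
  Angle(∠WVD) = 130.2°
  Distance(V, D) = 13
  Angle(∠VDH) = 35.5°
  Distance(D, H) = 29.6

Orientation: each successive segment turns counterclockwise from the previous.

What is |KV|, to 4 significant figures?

21.87

K is at the origin; KA runs at -130.3° with length 14.0, so A = (-9.055, -10.68). ∠KAL = 97.3° gives AL at -47.60° from the x-axis; with |AL| = 9.7, L = (-2.514, -17.84). AL is perpendicular to LF, so LF runs at 42.40°; with |LF| = 13.2, F = (7.233, -8.940). ∠LFW = 147.2° gives FW at 75.20° from the x-axis; with |FW| = 25.8, W = (13.82, 16.00). ∠FWV = 104.0° gives WV at 151.2° from the x-axis; with |WV| = 11.5, V = (3.746, 21.54). Then |KV| = |V − K| = 21.87.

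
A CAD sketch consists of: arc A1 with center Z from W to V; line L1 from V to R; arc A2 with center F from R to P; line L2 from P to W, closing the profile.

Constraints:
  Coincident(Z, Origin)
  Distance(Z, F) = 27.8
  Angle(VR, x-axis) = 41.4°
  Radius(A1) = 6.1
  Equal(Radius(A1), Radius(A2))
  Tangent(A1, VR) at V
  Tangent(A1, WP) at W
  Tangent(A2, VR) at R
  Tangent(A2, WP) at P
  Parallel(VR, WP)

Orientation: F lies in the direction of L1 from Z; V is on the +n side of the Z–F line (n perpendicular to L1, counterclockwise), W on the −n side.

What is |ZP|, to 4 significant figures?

28.46

The slot axis is L1's direction at 41.4°, so u = (cos 41.4°, sin 41.4°) = (0.7501, 0.6613) and n = (−sin 41.4°, cos 41.4°) = (-0.6613, 0.7501). Z is at the origin and F lies 27.8 along u from Z, so F = 27.8·u = (20.85, 18.38). Tangency of A1 to both parallel lines with radius 6.1 puts V and W at Z ± 6.1·n: V = (-4.034, 4.576), W = (4.034, -4.576). Equal radii place R and P the same way about F: R = F + 6.1·n = (16.82, 22.96), P = F − 6.1·n = (24.89, 13.81). Then |ZP| = |P − Z| = 28.46.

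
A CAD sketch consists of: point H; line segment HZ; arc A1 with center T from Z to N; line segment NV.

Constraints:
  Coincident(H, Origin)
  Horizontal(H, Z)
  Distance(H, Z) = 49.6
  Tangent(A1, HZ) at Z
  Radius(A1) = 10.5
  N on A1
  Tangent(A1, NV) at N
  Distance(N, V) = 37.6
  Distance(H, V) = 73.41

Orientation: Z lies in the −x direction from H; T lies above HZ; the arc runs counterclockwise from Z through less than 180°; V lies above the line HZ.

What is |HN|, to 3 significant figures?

42.5

Checks: |TN| = 10.50 ✓; ∠(TN, NV) = 90.00° ✓; |NV| = 37.60 ✓; |HV| = 73.41 ✓.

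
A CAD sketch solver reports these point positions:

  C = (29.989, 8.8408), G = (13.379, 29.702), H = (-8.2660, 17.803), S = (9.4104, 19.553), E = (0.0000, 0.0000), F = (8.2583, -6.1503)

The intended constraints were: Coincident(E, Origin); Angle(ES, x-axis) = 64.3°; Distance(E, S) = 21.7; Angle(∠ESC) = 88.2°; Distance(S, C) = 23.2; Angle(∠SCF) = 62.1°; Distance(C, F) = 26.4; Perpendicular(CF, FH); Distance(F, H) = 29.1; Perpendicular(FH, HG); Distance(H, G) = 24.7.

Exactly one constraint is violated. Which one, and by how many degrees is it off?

Perpendicular(FH, HG) — off by 5.80°.

E = (0.00, 0.00) ✓; ES at 64.30° ✓; |ES| = 21.70 ✓; ∠ESC = 88.20° ✓; |SC| = 23.20 ✓; ∠SCF = 62.10° ✓; |CF| = 26.40 ✓; ∠(CF, FH) = 90.00° ✓; |FH| = 29.10 ✓; ∠(FH, HG) = 95.80° ✗; |HG| = 24.70 ✓.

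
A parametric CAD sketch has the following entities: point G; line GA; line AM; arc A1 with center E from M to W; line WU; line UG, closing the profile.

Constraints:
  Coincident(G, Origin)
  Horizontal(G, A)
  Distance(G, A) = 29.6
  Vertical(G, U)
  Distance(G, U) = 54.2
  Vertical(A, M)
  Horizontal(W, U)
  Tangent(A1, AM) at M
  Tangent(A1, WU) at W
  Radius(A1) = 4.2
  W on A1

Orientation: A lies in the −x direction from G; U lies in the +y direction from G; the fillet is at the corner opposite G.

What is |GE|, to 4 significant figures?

56.08

G is at the origin; GA is horizontal with |GA| = 29.6 and A on the −x side, so A = (-29.60, 0.000). GU is vertical with |GU| = 54.2 and U on the +y side, so U = (0.000, 54.20). The virtual corner opposite G is at (-29.60, 54.20). The tangent condition forces EM to be normal to AM and A1 meets WU tangentially, so EW is at right angles to WU, with radius 4.2, so the center E sits 4.2 in from both sides at E = (-25.40, 50.00). Then |GE| = |E − G| = 56.08.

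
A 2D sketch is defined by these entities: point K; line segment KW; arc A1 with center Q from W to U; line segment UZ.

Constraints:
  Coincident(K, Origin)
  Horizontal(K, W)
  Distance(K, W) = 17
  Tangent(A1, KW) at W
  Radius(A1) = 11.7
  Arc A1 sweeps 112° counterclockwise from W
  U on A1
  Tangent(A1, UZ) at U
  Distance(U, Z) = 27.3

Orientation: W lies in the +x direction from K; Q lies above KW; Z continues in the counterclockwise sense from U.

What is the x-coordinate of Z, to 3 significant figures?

17.6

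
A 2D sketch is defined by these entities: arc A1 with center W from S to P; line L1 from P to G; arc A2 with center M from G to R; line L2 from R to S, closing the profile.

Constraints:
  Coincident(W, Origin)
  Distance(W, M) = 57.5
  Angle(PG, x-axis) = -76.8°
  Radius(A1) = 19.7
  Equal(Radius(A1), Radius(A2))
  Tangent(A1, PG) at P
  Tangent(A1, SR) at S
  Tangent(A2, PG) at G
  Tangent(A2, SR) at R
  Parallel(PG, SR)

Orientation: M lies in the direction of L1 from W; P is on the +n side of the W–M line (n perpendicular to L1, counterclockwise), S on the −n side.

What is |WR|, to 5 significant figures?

60.781

The slot axis is L1's direction at -76.8°, so u = (cos -76.8°, sin -76.8°) = (0.22835, -0.97358) and n = (−sin -76.8°, cos -76.8°) = (0.97358, 0.22835). W is at the origin and M lies 57.5 along u from W, so M = 57.5·u = (13.130, -55.981). Tangency of A1 to both parallel lines with radius 19.7 puts P and S at W ± 19.7·n: P = (19.180, 4.4985), S = (-19.180, -4.4985). Equal radii place G and R the same way about M: G = M + 19.7·n = (32.310, -51.482), R = M − 19.7·n = (-6.0493, -60.479). Then |WR| = |R − W| = 60.781.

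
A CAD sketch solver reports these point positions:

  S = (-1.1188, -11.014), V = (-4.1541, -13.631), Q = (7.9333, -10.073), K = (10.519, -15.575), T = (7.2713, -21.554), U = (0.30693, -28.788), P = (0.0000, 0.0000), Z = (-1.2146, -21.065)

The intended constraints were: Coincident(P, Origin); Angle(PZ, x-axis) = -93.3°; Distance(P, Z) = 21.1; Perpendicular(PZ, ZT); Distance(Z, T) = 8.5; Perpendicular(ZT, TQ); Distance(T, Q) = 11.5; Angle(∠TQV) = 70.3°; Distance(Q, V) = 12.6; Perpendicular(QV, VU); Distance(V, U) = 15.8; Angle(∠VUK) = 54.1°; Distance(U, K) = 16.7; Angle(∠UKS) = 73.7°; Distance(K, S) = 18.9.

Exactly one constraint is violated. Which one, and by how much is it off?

Distance(K, S) = 18.9 — off by 6.40.

P = (0.00, 0.00) ✓; PZ at -93.30° ✓; |PZ| = 21.10 ✓; ∠(PZ, ZT) = 90.00° ✓; |ZT| = 8.500 ✓; ∠(ZT, TQ) = 90.00° ✓; |TQ| = 11.50 ✓; ∠TQV = 70.30° ✓; |QV| = 12.60 ✓; ∠(QV, VU) = 90.00° ✓; |VU| = 15.80 ✓; ∠VUK = 54.10° ✓; |UK| = 16.70 ✓; ∠UKS = 73.70° ✓; |KS| = 12.50 ✗.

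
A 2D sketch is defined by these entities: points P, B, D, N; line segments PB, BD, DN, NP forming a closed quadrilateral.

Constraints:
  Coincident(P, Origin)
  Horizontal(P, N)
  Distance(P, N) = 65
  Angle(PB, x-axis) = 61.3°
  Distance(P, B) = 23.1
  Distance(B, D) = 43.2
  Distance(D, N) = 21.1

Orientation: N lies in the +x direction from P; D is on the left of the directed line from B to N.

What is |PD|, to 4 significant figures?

57.20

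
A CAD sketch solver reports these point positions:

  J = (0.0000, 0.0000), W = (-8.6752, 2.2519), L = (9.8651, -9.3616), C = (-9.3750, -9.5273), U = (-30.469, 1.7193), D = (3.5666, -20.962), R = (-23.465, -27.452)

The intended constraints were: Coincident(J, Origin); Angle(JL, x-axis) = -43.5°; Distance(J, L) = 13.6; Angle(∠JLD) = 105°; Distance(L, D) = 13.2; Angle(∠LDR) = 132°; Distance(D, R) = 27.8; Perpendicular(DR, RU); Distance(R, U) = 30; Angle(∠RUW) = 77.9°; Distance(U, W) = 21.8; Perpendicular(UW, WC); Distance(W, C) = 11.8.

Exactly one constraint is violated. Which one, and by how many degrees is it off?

Perpendicular(UW, WC) — off by 4.80°.

J = (0.00, 0.00) ✓; JL at -43.50° ✓; |JL| = 13.60 ✓; ∠JLD = 105.0° ✓; |LD| = 13.20 ✓; ∠LDR = 132.0° ✓; |DR| = 27.80 ✓; ∠(DR, RU) = 90.00° ✓; |RU| = 30.00 ✓; ∠RUW = 77.90° ✓; |UW| = 21.80 ✓; ∠(UW, WC) = 94.80° ✗; |WC| = 11.80 ✓.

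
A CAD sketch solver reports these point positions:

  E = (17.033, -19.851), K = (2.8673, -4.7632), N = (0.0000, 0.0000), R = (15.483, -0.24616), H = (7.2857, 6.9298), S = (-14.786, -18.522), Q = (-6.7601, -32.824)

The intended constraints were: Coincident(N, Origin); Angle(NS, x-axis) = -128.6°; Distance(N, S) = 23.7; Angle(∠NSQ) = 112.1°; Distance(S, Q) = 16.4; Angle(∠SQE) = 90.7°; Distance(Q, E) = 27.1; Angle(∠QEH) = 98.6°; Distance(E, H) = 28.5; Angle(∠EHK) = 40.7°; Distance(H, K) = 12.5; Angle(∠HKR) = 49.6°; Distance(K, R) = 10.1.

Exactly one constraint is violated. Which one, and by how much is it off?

Distance(K, R) = 10.1 — off by 3.30.

N = (0.00, 0.00) ✓; NS at -128.6° ✓; |NS| = 23.70 ✓; ∠NSQ = 112.1° ✓; |SQ| = 16.40 ✓; ∠SQE = 90.70° ✓; |QE| = 27.10 ✓; ∠QEH = 98.60° ✓; |EH| = 28.50 ✓; ∠EHK = 40.70° ✓; |HK| = 12.50 ✓; ∠HKR = 49.60° ✓; |KR| = 13.40 ✗.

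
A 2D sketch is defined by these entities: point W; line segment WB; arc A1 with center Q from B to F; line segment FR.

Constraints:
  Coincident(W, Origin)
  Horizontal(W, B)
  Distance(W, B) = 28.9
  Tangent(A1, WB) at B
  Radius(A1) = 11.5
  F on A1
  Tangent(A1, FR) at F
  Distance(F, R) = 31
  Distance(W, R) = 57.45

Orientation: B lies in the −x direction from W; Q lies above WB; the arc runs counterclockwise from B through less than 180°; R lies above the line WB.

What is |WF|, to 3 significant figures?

26.7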